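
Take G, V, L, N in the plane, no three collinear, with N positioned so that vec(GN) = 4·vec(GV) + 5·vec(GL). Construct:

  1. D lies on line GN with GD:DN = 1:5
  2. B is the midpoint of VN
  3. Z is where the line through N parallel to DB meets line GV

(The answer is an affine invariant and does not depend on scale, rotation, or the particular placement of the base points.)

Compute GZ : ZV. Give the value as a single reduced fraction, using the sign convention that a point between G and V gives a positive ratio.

GZ:ZV = -3/5

Choose coordinates G = (0, 0), V = (1, 0), L = (0, 1), N = (4, 5).
1. D lies on line GN with GD:DN = 1:5 ⇒ D = (2/3, 5/6)
2. B is the midpoint of VN ⇒ B = (5/2, 5/2)
3. Z is where the line through N parallel to DB meets line GV ⇒ Z = (-3/2, 0)
Z = G + t·(V−G) with t = -3/2, so GZ:ZV = t:(1−t) = -3/2:5/2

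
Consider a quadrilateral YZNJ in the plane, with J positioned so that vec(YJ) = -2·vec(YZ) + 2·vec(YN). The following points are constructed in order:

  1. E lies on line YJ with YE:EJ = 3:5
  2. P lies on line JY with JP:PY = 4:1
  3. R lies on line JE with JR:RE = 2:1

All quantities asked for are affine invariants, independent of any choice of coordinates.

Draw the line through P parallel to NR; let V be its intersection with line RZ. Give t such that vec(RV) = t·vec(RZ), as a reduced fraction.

Assign Y = (0, 0), Z = (1, 0), N = (0, 1), J = (-2, 2) — the answer is frame-independent, so this choice is without loss of generality.
1. E lies on line YJ with YE:EJ = 3:5 ⇒ E = (-3/4, 3/4)
2. P lies on line JY with JP:PY = 4:1 ⇒ P = (-2/5, 2/5)
3. R lies on line JE with JR:RE = 2:1 ⇒ R = (-7/6, 7/6)
through P parallel to NR: direction (-7/6, 1/6); meets RZ at V = (89/180, 49/180)
V = R + t·(Z−R) with t = 23/30

t = 23/30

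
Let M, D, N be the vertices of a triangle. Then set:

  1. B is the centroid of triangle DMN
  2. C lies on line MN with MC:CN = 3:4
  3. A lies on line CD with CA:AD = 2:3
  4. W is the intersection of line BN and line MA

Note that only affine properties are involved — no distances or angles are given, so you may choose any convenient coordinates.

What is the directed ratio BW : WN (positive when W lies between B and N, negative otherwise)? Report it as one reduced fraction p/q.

Work in coordinates with M = (0, 0), D = (1, 0), N = (0, 1).
1. B is the centroid of triangle DMN ⇒ B = (1/3, 1/3)
2. C lies on line MN with MC:CN = 3:4 ⇒ C = (0, 3/7)
3. A lies on line CD with CA:AD = 2:3 ⇒ A = (2/5, 9/35)
4. W is the intersection of line BN and line MA ⇒ W = (14/37, 9/37)
W = B + t·(N−B) with t = -5/37, so BW:WN = t:(1−t) = -5/37:42/37

BW:WN = -5/42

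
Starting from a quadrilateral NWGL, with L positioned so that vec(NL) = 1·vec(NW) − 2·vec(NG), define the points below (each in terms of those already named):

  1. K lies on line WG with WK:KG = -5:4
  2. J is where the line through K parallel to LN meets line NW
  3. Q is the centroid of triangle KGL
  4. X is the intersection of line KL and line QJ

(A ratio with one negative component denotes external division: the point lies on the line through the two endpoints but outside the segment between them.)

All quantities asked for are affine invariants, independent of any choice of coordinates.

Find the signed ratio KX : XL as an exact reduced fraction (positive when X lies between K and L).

KX:XL = 35/26

Work in coordinates with N = (0, 0), W = (1, 0), G = (0, 1), L = (1, -2).
1. K lies on line WG with WK:KG = -5:4 ⇒ K = (-4, 5)
2. J is where the line through K parallel to LN meets line NW ⇒ J = (-3/2, 0)
3. Q is the centroid of triangle KGL ⇒ Q = (-1, 4/3)
4. X is the intersection of line KL and line QJ ⇒ X = (-69/61, 60/61)
X = K + t·(L−K) with t = 35/61, so KX:XL = t:(1−t) = 35/61:26/61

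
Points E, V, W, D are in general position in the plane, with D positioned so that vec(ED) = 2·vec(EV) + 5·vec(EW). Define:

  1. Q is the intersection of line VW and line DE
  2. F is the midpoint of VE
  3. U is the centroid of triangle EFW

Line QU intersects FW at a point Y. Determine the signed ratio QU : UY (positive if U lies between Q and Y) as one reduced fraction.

Work in coordinates with E = (0, 0), V = (1, 0), W = (0, 1), D = (2, 5).
1. Q is the intersection of line VW and line DE ⇒ Q = (2/7, 5/7)
2. F is the midpoint of VE ⇒ F = (1/2, 0)
3. U is the centroid of triangle EFW ⇒ U = (1/6, 1/3)
line QU meets FW at Y = (3/13, 7/13)
U = Q + t·(Y−Q) with t = 13/6, so QU:UY = 13/6:-7/6

QU:UY = -13/7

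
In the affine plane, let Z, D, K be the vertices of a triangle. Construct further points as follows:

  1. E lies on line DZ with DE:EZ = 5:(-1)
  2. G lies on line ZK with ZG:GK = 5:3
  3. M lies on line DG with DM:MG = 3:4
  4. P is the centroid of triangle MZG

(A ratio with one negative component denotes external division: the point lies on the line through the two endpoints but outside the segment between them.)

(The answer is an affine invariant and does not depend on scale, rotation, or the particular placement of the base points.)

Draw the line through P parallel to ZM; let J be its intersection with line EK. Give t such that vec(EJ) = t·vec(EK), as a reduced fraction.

Assign Z = (0, 0), D = (1, 0), K = (0, 1) — the answer is frame-independent, so this choice is without loss of generality.
1. E lies on line DZ with DE:EZ = 5:(-1) ⇒ E = (-1/4, 0)
2. G lies on line ZK with ZG:GK = 5:3 ⇒ G = (0, 5/8)
3. M lies on line DG with DM:MG = 3:4 ⇒ M = (4/7, 15/56)
4. P is the centroid of triangle MZG ⇒ P = (4/21, 25/84)
through P parallel to ZM: direction (4/7, 15/56); meets EK at J = (-76/339, 35/339)
J = E + t·(K−E) with t = 35/339

t = 35/339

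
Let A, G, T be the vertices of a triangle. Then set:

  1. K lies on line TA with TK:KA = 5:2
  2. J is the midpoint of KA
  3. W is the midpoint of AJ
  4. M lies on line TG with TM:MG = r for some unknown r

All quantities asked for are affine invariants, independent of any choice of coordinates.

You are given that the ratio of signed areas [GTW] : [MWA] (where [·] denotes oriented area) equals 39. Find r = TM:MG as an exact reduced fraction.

Set A = (0, 0), G = (1, 0), T = (0, 1); any affine frame gives the same invariant.
1. K lies on line TA with TK:KA = 5:2 ⇒ K = (0, 2/7)
2. J is the midpoint of KA ⇒ J = (0, 1/7)
3. W is the midpoint of AJ ⇒ W = (0, 1/14)
4. With TM:MG = r, write λ = r/(r+1) so M = T + λ·(G−T); M is affine-linear in λ
Every point depending on M is an affine combination of M and λ-independent points, so each such coordinate is linear in λ; the λ² term in each signed area is a multiple of (G−T)×(G−T) = 0, so 2·[GTW] and 2·[MWA] are each linear in λ. Evaluating at λ=0 and λ=1:
  2·[GTW] = 13/14,   2·[MWA] = 1/14·λ
So [GTW]:[MWA] = (13/14) / (1/14·λ). Setting this equal to 39:
  13/14 = 39·(1/14·λ)  ⇒  λ = 1/3
Then r = λ/(1−λ) = (1/3)/(2/3) = 1/2. Check: with r = 1/2, M = (1/3, 2/3) and [GTW]:[MWA] = 39 as required.

r = 1/2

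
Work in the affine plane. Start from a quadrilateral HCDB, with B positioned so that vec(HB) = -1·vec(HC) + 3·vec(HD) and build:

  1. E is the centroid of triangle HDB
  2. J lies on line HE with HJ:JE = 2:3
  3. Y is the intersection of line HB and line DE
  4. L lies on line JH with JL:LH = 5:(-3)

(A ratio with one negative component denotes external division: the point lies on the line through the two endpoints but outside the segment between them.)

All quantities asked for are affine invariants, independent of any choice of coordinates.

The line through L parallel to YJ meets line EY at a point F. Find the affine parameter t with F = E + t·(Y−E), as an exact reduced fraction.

t = 8/3

Set H = (0, 0), C = (1, 0), D = (0, 1), B = (-1, 3); any affine frame gives the same invariant.
1. E is the centroid of triangle HDB ⇒ E = (-1/3, 4/3)
2. J lies on line HE with HJ:JE = 2:3 ⇒ J = (-2/15, 8/15)
3. Y is the intersection of line HB and line DE ⇒ Y = (-1/2, 3/2)
4. L lies on line JH with JL:LH = 5:(-3) ⇒ L = (1/5, -4/5)
through L parallel to YJ: direction (11/30, -29/30); meets EY at F = (-7/9, 16/9)
F = E + t·(Y−E) with t = 8/3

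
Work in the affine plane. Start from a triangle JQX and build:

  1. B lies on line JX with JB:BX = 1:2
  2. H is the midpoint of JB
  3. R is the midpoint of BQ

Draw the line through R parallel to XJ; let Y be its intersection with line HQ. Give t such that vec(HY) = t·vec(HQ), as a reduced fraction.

Choose coordinates J = (0, 0), Q = (1, 0), X = (0, 1).
1. B lies on line JX with JB:BX = 1:2 ⇒ B = (0, 1/3)
2. H is the midpoint of JB ⇒ H = (0, 1/6)
3. R is the midpoint of BQ ⇒ R = (1/2, 1/6)
through R parallel to XJ: direction (0, -1); meets HQ at Y = (1/2, 1/12)
Y = H + t·(Q−H) with t = 1/2

t = 1/2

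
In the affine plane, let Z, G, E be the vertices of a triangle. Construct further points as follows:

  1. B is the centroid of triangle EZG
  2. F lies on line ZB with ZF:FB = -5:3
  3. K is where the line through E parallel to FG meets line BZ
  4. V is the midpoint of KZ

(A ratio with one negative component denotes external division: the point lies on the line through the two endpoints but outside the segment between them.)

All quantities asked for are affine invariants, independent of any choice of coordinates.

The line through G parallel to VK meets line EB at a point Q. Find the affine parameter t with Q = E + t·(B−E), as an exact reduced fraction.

t = 2

Choose coordinates Z = (0, 0), G = (1, 0), E = (0, 1).
1. B is the centroid of triangle EZG ⇒ B = (1/3, 1/3)
2. F lies on line ZB with ZF:FB = -5:3 ⇒ F = (5/6, 5/6)
3. K is where the line through E parallel to FG meets line BZ ⇒ K = (1/6, 1/6)
4. V is the midpoint of KZ ⇒ V = (1/12, 1/12)
through G parallel to VK: direction (1/12, 1/12); meets EB at Q = (2/3, -1/3)
Q = E + t·(B−E) with t = 2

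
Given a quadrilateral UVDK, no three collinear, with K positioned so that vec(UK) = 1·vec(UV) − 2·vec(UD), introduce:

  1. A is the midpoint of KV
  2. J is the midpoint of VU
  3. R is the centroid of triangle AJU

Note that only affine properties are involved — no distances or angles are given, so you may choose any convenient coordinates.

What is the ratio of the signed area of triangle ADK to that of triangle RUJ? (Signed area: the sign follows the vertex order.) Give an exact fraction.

[ADK]:[RUJ] = -6

Choose coordinates U = (0, 0), V = (1, 0), D = (0, 1), K = (1, -2).
1. A is the midpoint of KV ⇒ A = (1, -1)
2. J is the midpoint of VU ⇒ J = (1/2, 0)
3. R is the centroid of triangle AJU ⇒ R = (1/2, -1/3)
2·[ADK] = 1, 2·[RUJ] = -1/6
[ADK]:[RUJ] = 1:-1/6 = -6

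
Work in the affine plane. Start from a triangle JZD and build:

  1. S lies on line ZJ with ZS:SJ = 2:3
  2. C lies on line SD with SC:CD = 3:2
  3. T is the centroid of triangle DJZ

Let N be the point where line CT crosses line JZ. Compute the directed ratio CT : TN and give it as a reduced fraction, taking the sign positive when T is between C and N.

CT:TN = 4/5

Assign J = (0, 0), Z = (1, 0), D = (0, 1) — the answer is frame-independent, so this choice is without loss of generality.
1. S lies on line ZJ with ZS:SJ = 2:3 ⇒ S = (3/5, 0)
2. C lies on line SD with SC:CD = 3:2 ⇒ C = (6/25, 3/5)
3. T is the centroid of triangle DJZ ⇒ T = (1/3, 1/3)
line CT meets JZ at N = (9/20, 0)
T = C + t·(N−C) with t = 4/9, so CT:TN = 4/9:5/9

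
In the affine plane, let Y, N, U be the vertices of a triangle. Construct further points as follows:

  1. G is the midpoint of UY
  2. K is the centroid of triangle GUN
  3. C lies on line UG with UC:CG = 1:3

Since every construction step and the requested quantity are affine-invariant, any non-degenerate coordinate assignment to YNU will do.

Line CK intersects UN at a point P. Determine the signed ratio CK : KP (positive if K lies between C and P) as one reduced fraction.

CK:KP = -1/4

Work in coordinates with Y = (0, 0), N = (1, 0), U = (0, 1).
1. G is the midpoint of UY ⇒ G = (0, 1/2)
2. K is the centroid of triangle GUN ⇒ K = (1/3, 1/2)
3. C lies on line UG with UC:CG = 1:3 ⇒ C = (0, 7/8)
line CK meets UN at P = (-1, 2)
K = C + t·(P−C) with t = -1/3, so CK:KP = -1/3:4/3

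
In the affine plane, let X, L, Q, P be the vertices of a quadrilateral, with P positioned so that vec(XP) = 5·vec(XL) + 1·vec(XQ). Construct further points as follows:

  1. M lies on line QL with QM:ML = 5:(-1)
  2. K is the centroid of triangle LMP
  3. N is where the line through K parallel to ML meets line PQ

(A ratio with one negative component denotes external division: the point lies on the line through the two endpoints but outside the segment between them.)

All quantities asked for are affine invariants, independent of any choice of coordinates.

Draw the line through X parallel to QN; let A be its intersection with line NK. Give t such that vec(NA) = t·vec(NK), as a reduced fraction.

Assign X = (0, 0), L = (1, 0), Q = (0, 1), P = (5, 1) — the answer is frame-independent, so this choice is without loss of generality.
1. M lies on line QL with QM:ML = 5:(-1) ⇒ M = (5/4, -1/4)
2. K is the centroid of triangle LMP ⇒ K = (29/12, 1/4)
3. N is where the line through K parallel to ML meets line PQ ⇒ N = (5/3, 1)
through X parallel to QN: direction (5/3, 0); meets NK at A = (8/3, 0)
A = N + t·(K−N) with t = 4/3

t = 4/3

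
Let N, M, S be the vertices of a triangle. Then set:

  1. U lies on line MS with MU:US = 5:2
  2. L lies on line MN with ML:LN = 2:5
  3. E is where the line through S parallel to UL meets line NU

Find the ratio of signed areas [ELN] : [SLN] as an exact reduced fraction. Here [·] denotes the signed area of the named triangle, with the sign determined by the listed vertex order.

[ELN]:[SLN] = 3/5

Set N = (0, 0), M = (1, 0), S = (0, 1); any affine frame gives the same invariant.
1. U lies on line MS with MU:US = 5:2 ⇒ U = (2/7, 5/7)
2. L lies on line MN with ML:LN = 2:5 ⇒ L = (5/7, 0)
3. E is where the line through S parallel to UL meets line NU ⇒ E = (6/25, 3/5)
2·[ELN] = -3/7, 2·[SLN] = -5/7
[ELN]:[SLN] = -3/7:-5/7 = 3/5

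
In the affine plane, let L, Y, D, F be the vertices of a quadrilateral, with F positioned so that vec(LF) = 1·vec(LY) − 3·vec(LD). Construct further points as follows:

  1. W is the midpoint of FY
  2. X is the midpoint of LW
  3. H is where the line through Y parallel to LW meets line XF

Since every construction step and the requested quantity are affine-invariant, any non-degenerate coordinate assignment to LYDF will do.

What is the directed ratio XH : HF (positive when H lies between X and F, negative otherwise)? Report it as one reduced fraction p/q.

Work in coordinates with L = (0, 0), Y = (1, 0), D = (0, 1), F = (1, -3).
1. W is the midpoint of FY ⇒ W = (1, -3/2)
2. X is the midpoint of LW ⇒ X = (1/2, -3/4)
3. H is where the line through Y parallel to LW meets line XF ⇒ H = (0, 3/2)
H = X + t·(F−X) with t = -1, so XH:HF = t:(1−t) = -1:2

XH:HF = -1/2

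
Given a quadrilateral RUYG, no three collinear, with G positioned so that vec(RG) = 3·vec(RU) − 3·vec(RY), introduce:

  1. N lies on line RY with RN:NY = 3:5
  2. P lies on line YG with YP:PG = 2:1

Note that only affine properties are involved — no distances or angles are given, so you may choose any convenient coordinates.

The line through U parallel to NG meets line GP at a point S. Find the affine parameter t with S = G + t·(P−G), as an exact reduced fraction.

t = 18/5

Set R = (0, 0), U = (1, 0), Y = (0, 1), G = (3, -3); any affine frame gives the same invariant.
1. N lies on line RY with RN:NY = 3:5 ⇒ N = (0, 3/8)
2. P lies on line YG with YP:PG = 2:1 ⇒ P = (2, -5/3)
through U parallel to NG: direction (3, -27/8); meets GP at S = (-3/5, 9/5)
S = G + t·(P−G) with t = 18/5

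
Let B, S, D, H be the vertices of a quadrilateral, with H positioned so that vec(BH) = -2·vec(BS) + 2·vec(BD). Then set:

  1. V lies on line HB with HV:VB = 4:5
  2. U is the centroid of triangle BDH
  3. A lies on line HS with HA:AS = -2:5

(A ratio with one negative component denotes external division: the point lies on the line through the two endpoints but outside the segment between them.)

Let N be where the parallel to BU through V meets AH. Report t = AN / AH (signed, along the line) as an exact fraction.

t = 19/15

Work in coordinates with B = (0, 0), S = (1, 0), D = (0, 1), H = (-2, 2).
1. V lies on line HB with HV:VB = 4:5 ⇒ V = (-10/9, 10/9)
2. U is the centroid of triangle BDH ⇒ U = (-2/3, 1)
3. A lies on line HS with HA:AS = -2:5 ⇒ A = (-4, 10/3)
through V parallel to BU: direction (-2/3, 1); meets AH at N = (-22/15, 74/45)
N = A + t·(H−A) with t = 19/15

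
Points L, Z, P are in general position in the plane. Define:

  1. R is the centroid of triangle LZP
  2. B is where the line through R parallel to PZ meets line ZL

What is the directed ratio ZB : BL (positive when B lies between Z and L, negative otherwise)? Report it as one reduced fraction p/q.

ZB:BL = 1/2

Work in coordinates with L = (0, 0), Z = (1, 0), P = (0, 1).
1. R is the centroid of triangle LZP ⇒ R = (1/3, 1/3)
2. B is where the line through R parallel to PZ meets line ZL ⇒ B = (2/3, 0)
B = Z + t·(L−Z) with t = 1/3, so ZB:BL = t:(1−t) = 1/3:2/3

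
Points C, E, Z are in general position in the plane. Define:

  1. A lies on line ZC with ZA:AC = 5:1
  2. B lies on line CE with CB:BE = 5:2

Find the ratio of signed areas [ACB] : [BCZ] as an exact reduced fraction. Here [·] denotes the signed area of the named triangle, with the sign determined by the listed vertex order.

Work in coordinates with C = (0, 0), E = (1, 0), Z = (0, 1).
1. A lies on line ZC with ZA:AC = 5:1 ⇒ A = (0, 1/6)
2. B lies on line CE with CB:BE = 5:2 ⇒ B = (5/7, 0)
2·[ACB] = 5/42, 2·[BCZ] = -5/7
[ACB]:[BCZ] = 5/42:-5/7 = -1/6

[ACB]:[BCZ] = -1/6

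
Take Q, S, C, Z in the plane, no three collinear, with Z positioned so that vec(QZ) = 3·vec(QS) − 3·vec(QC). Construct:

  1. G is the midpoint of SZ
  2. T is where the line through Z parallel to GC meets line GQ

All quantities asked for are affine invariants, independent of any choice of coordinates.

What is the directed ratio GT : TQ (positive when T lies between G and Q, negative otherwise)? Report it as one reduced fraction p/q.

Assign Q = (0, 0), S = (1, 0), C = (0, 1), Z = (3, -3) — the answer is frame-independent, so this choice is without loss of generality.
1. G is the midpoint of SZ ⇒ G = (2, -3/2)
2. T is where the line through Z parallel to GC meets line GQ ⇒ T = (3/2, -9/8)
T = G + t·(Q−G) with t = 1/4, so GT:TQ = t:(1−t) = 1/4:3/4

GT:TQ = 1/3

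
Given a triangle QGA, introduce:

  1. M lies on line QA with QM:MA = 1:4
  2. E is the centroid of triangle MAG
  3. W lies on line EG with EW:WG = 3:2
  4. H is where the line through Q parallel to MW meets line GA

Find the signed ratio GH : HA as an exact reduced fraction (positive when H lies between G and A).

GH:HA = -3/55

Work in coordinates with Q = (0, 0), G = (1, 0), A = (0, 1).
1. M lies on line QA with QM:MA = 1:4 ⇒ M = (0, 1/5)
2. E is the centroid of triangle MAG ⇒ E = (1/3, 2/5)
3. W lies on line EG with EW:WG = 3:2 ⇒ W = (11/15, 4/25)
4. H is where the line through Q parallel to MW meets line GA ⇒ H = (55/52, -3/52)
H = G + t·(A−G) with t = -3/52, so GH:HA = t:(1−t) = -3/52:55/52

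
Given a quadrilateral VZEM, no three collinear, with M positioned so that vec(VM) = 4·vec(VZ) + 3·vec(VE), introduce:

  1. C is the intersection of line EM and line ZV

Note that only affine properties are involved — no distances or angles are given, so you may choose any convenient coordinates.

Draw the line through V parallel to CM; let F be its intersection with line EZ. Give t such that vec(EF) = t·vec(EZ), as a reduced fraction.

Choose coordinates V = (0, 0), Z = (1, 0), E = (0, 1), M = (4, 3).
1. C is the intersection of line EM and line ZV ⇒ C = (-2, 0)
through V parallel to CM: direction (6, 3); meets EZ at F = (2/3, 1/3)
F = E + t·(Z−E) with t = 2/3

t = 2/3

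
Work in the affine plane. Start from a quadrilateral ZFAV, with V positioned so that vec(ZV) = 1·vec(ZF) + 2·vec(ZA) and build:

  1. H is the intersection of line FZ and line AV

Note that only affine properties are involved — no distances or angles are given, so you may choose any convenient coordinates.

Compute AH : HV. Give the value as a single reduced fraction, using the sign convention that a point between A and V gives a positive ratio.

Work in coordinates with Z = (0, 0), F = (1, 0), A = (0, 1), V = (1, 2).
1. H is the intersection of line FZ and line AV ⇒ H = (-1, 0)
H = A + t·(V−A) with t = -1, so AH:HV = t:(1−t) = -1:2

AH:HV = -1/2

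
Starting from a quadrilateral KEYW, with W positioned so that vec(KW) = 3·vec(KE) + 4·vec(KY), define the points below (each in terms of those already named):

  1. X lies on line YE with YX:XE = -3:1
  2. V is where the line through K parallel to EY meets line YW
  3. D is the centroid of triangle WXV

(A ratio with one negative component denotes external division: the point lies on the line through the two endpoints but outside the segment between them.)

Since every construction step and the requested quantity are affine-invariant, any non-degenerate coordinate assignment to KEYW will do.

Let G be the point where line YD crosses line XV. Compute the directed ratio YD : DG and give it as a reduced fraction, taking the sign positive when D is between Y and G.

YD:DG = -4/7

Assign K = (0, 0), E = (1, 0), Y = (0, 1), W = (3, 4) — the answer is frame-independent, so this choice is without loss of generality.
1. X lies on line YE with YX:XE = -3:1 ⇒ X = (3/2, -1/2)
2. V is where the line through K parallel to EY meets line YW ⇒ V = (-1/2, 1/2)
3. D is the centroid of triangle WXV ⇒ D = (4/3, 4/3)
line YD meets XV at G = (-1, 3/4)
D = Y + t·(G−Y) with t = -4/3, so YD:DG = -4/3:7/3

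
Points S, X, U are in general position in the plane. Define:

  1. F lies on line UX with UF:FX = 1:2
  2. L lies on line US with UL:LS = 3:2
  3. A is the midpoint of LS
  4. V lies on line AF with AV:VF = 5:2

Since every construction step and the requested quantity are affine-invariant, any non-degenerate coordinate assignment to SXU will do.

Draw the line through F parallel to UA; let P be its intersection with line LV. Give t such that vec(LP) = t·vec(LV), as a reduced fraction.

t = 7/5

Choose coordinates S = (0, 0), X = (1, 0), U = (0, 1).
1. F lies on line UX with UF:FX = 1:2 ⇒ F = (1/3, 2/3)
2. L lies on line US with UL:LS = 3:2 ⇒ L = (0, 2/5)
3. A is the midpoint of LS ⇒ A = (0, 1/5)
4. V lies on line AF with AV:VF = 5:2 ⇒ V = (5/21, 8/15)
through F parallel to UA: direction (0, -4/5); meets LV at P = (1/3, 44/75)
P = L + t·(V−L) with t = 7/5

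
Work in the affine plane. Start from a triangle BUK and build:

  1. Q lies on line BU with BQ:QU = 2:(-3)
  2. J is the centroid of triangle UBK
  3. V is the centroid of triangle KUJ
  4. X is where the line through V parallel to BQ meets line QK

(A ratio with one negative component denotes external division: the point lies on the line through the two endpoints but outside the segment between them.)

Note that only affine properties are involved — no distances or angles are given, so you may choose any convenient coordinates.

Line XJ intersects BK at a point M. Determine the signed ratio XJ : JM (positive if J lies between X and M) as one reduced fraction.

Work in coordinates with B = (0, 0), U = (1, 0), K = (0, 1).
1. Q lies on line BU with BQ:QU = 2:(-3) ⇒ Q = (-2, 0)
2. J is the centroid of triangle UBK ⇒ J = (1/3, 1/3)
3. V is the centroid of triangle KUJ ⇒ V = (4/9, 4/9)
4. X is where the line through V parallel to BQ meets line QK ⇒ X = (-10/9, 4/9)
line XJ meets BK at M = (0, 14/39)
J = X + t·(M−X) with t = 13/10, so XJ:JM = 13/10:-3/10

XJ:JM = -13/3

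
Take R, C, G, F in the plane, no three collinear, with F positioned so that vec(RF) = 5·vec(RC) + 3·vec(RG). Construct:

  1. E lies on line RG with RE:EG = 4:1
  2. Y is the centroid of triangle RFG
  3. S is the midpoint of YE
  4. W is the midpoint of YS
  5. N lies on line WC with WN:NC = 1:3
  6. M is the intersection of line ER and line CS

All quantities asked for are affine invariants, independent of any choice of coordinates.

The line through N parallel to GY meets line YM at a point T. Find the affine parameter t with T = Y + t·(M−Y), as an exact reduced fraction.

Assign R = (0, 0), C = (1, 0), G = (0, 1), F = (5, 3) — the answer is frame-independent, so this choice is without loss of generality.
1. E lies on line RG with RE:EG = 4:1 ⇒ E = (0, 4/5)
2. Y is the centroid of triangle RFG ⇒ Y = (5/3, 4/3)
3. S is the midpoint of YE ⇒ S = (5/6, 16/15)
4. W is the midpoint of YS ⇒ W = (5/4, 6/5)
5. N lies on line WC with WN:NC = 1:3 ⇒ N = (19/16, 9/10)
6. M is the intersection of line ER and line CS ⇒ M = (0, 32/5)
through N parallel to GY: direction (5/3, 1/3); meets YM at T = (85/48, 61/60)
T = Y + t·(M−Y) with t = -1/16

t = -1/16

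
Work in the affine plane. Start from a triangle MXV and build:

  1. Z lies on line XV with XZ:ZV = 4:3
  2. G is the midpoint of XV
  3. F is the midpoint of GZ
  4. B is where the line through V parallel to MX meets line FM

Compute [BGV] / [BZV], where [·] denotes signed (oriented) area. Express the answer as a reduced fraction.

Assign M = (0, 0), X = (1, 0), V = (0, 1) — the answer is frame-independent, so this choice is without loss of generality.
1. Z lies on line XV with XZ:ZV = 4:3 ⇒ Z = (3/7, 4/7)
2. G is the midpoint of XV ⇒ G = (1/2, 1/2)
3. F is the midpoint of GZ ⇒ F = (13/28, 15/28)
4. B is where the line through V parallel to MX meets line FM ⇒ B = (13/15, 1)
2·[BGV] = -13/30, 2·[BZV] = -13/35
[BGV]:[BZV] = -13/30:-13/35 = 7/6

[BGV]:[BZV] = 7/6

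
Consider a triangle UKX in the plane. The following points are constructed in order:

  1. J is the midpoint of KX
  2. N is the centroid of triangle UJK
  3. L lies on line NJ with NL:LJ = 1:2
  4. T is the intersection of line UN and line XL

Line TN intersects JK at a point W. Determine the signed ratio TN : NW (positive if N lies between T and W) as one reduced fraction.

TN:NW = -1/4

Assign U = (0, 0), K = (1, 0), X = (0, 1) — the answer is frame-independent, so this choice is without loss of generality.
1. J is the midpoint of KX ⇒ J = (1/2, 1/2)
2. N is the centroid of triangle UJK ⇒ N = (1/2, 1/6)
3. L lies on line NJ with NL:LJ = 1:2 ⇒ L = (1/2, 5/18)
4. T is the intersection of line UN and line XL ⇒ T = (9/16, 3/16)
line TN meets JK at W = (3/4, 1/4)
N = T + t·(W−T) with t = -1/3, so TN:NW = -1/3:4/3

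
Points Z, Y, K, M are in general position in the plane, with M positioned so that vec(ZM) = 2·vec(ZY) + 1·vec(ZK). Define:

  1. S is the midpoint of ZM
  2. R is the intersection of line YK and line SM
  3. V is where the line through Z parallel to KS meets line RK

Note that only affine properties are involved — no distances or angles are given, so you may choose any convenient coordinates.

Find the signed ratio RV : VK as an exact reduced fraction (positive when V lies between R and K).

RV:VK = -2/3

Set Z = (0, 0), Y = (1, 0), K = (0, 1), M = (2, 1); any affine frame gives the same invariant.
1. S is the midpoint of ZM ⇒ S = (1, 1/2)
2. R is the intersection of line YK and line SM ⇒ R = (2/3, 1/3)
3. V is where the line through Z parallel to KS meets line RK ⇒ V = (2, -1)
V = R + t·(K−R) with t = -2, so RV:VK = t:(1−t) = -2:3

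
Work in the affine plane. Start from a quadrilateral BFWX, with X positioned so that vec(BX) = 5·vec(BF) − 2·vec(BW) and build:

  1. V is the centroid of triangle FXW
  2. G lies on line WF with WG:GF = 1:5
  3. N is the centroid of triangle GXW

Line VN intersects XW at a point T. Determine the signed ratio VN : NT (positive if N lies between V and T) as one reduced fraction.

Work in coordinates with B = (0, 0), F = (1, 0), W = (0, 1), X = (5, -2).
1. V is the centroid of triangle FXW ⇒ V = (2, -1/3)
2. G lies on line WF with WG:GF = 1:5 ⇒ G = (1/6, 5/6)
3. N is the centroid of triangle GXW ⇒ N = (31/18, -1/18)
line VN meets XW at T = (5/3, 0)
N = V + t·(T−V) with t = 5/6, so VN:NT = 5/6:1/6

VN:NT = 5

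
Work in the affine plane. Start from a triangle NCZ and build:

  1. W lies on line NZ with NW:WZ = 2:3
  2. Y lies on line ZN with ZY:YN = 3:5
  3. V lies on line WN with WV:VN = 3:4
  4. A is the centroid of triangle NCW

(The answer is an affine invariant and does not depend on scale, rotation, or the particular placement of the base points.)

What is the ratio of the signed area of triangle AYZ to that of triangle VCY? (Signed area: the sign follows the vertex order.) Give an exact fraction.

[AYZ]:[VCY] = -35/111

Assign N = (0, 0), C = (1, 0), Z = (0, 1) — the answer is frame-independent, so this choice is without loss of generality.
1. W lies on line NZ with NW:WZ = 2:3 ⇒ W = (0, 2/5)
2. Y lies on line ZN with ZY:YN = 3:5 ⇒ Y = (0, 5/8)
3. V lies on line WN with WV:VN = 3:4 ⇒ V = (0, 8/35)
4. A is the centroid of triangle NCW ⇒ A = (1/3, 2/15)
2·[AYZ] = -1/8, 2·[VCY] = 111/280
[AYZ]:[VCY] = -1/8:111/280 = -35/111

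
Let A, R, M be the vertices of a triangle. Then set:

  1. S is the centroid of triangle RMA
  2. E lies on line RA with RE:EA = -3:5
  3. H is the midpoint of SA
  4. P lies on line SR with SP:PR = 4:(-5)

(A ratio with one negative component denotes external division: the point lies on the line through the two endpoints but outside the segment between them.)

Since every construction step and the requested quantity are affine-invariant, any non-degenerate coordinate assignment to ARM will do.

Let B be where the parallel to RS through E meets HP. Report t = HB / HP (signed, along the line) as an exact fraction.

t = 4

Set A = (0, 0), R = (1, 0), M = (0, 1); any affine frame gives the same invariant.
1. S is the centroid of triangle RMA ⇒ S = (1/3, 1/3)
2. E lies on line RA with RE:EA = -3:5 ⇒ E = (5/2, 0)
3. H is the midpoint of SA ⇒ H = (1/6, 1/6)
4. P lies on line SR with SP:PR = 4:(-5) ⇒ P = (-7/3, 5/3)
through E parallel to RS: direction (-2/3, 1/3); meets HP at B = (-59/6, 37/6)
B = H + t·(P−H) with t = 4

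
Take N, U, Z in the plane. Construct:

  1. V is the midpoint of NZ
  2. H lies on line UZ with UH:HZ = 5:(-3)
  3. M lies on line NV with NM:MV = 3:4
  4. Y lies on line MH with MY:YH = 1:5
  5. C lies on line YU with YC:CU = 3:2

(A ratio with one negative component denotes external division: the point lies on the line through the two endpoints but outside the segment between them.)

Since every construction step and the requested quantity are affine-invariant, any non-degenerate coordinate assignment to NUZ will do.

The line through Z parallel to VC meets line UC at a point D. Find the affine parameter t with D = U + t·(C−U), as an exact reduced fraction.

t = -20

Choose coordinates N = (0, 0), U = (1, 0), Z = (0, 1).
1. V is the midpoint of NZ ⇒ V = (0, 1/2)
2. H lies on line UZ with UH:HZ = 5:(-3) ⇒ H = (-3/2, 5/2)
3. M lies on line NV with NM:MV = 3:4 ⇒ M = (0, 3/14)
4. Y lies on line MH with MY:YH = 1:5 ⇒ Y = (-1/4, 25/42)
5. C lies on line YU with YC:CU = 3:2 ⇒ C = (1/2, 5/21)
through Z parallel to VC: direction (1/2, -11/42); meets UC at D = (11, -100/21)
D = U + t·(C−U) with t = -20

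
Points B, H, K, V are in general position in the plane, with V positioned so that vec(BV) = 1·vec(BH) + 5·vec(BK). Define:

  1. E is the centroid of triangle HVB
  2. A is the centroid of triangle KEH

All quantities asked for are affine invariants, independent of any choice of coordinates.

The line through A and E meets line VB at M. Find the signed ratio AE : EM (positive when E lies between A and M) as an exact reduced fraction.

AE:EM = 2/15

Choose coordinates B = (0, 0), H = (1, 0), K = (0, 1), V = (1, 5).
1. E is the centroid of triangle HVB ⇒ E = (2/3, 5/3)
2. A is the centroid of triangle KEH ⇒ A = (5/9, 8/9)
line AE meets VB at M = (3/2, 15/2)
E = A + t·(M−A) with t = 2/17, so AE:EM = 2/17:15/17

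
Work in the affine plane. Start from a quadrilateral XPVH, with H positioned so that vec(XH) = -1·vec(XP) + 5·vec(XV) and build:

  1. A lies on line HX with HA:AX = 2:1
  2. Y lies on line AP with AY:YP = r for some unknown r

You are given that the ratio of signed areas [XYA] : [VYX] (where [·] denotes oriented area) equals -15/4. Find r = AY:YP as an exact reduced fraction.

Choose coordinates X = (0, 0), P = (1, 0), V = (0, 1), H = (-1, 5).
1. A lies on line HX with HA:AX = 2:1 ⇒ A = (-1/3, 5/3)
2. With AY:YP = r, write λ = r/(r+1) so Y = A + λ·(P−A); Y is affine-linear in λ
Every point depending on Y is an affine combination of Y and λ-independent points, so each such coordinate is linear in λ; the λ² term in each signed area is a multiple of (P−A)×(P−A) = 0, so 2·[XYA] and 2·[VYX] are each linear in λ. Evaluating at λ=0 and λ=1:
  2·[XYA] = 5/3·λ,   2·[VYX] = -4/3·λ + 1/3
So [XYA]:[VYX] = (5/3·λ) / (-4/3·λ + 1/3). Setting this equal to -15/4:
  5/3·λ = -15/4·(-4/3·λ + 1/3)  ⇒  λ = 3/8
Then r = λ/(1−λ) = (3/8)/(5/8) = 3/5. Check: with r = 3/5, Y = (1/6, 25/24) and [XYA]:[VYX] = -15/4 as required.

r = 3/5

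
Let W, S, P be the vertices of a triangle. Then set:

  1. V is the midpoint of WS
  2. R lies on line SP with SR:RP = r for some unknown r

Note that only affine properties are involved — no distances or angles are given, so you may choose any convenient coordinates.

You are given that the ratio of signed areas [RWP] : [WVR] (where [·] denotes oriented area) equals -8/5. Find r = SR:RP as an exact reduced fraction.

r = 5/4

Choose coordinates W = (0, 0), S = (1, 0), P = (0, 1).
1. V is the midpoint of WS ⇒ V = (1/2, 0)
2. With SR:RP = r, write λ = r/(r+1) so R = S + λ·(P−S); R is affine-linear in λ
Every point depending on R is an affine combination of R and λ-independent points, so each such coordinate is linear in λ; the λ² term in each signed area is a multiple of (P−S)×(P−S) = 0, so 2·[RWP] and 2·[WVR] are each linear in λ. Evaluating at λ=0 and λ=1:
  2·[RWP] = λ − 1,   2·[WVR] = 1/2·λ
So [RWP]:[WVR] = (λ − 1) / (1/2·λ). Setting this equal to -8/5:
  λ − 1 = -8/5·(1/2·λ)  ⇒  λ = 5/9
Then r = λ/(1−λ) = (5/9)/(4/9) = 5/4. Check: with r = 5/4, R = (4/9, 5/9) and [RWP]:[WVR] = -8/5 as required.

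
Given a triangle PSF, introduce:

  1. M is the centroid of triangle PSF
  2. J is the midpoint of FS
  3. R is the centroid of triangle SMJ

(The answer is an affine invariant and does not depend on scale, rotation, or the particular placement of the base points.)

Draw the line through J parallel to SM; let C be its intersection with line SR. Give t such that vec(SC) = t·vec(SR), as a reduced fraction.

Set P = (0, 0), S = (1, 0), F = (0, 1); any affine frame gives the same invariant.
1. M is the centroid of triangle PSF ⇒ M = (1/3, 1/3)
2. J is the midpoint of FS ⇒ J = (1/2, 1/2)
3. R is the centroid of triangle SMJ ⇒ R = (11/18, 5/18)
through J parallel to SM: direction (-2/3, 1/3); meets SR at C = (-1/6, 5/6)
C = S + t·(R−S) with t = 3

t = 3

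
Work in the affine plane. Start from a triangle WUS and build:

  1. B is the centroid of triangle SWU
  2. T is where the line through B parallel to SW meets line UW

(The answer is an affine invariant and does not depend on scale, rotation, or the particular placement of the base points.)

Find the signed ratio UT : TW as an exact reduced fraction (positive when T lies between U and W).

Assign W = (0, 0), U = (1, 0), S = (0, 1) — the answer is frame-independent, so this choice is without loss of generality.
1. B is the centroid of triangle SWU ⇒ B = (1/3, 1/3)
2. T is where the line through B parallel to SW meets line UW ⇒ T = (1/3, 0)
T = U + t·(W−U) with t = 2/3, so UT:TW = t:(1−t) = 2/3:1/3

UT:TW = 2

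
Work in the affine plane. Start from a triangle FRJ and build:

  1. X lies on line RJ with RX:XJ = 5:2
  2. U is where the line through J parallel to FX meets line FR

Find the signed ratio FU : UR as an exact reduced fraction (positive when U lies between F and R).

Choose coordinates F = (0, 0), R = (1, 0), J = (0, 1).
1. X lies on line RJ with RX:XJ = 5:2 ⇒ X = (2/7, 5/7)
2. U is where the line through J parallel to FX meets line FR ⇒ U = (-2/5, 0)
U = F + t·(R−F) with t = -2/5, so FU:UR = t:(1−t) = -2/5:7/5

FU:UR = -2/7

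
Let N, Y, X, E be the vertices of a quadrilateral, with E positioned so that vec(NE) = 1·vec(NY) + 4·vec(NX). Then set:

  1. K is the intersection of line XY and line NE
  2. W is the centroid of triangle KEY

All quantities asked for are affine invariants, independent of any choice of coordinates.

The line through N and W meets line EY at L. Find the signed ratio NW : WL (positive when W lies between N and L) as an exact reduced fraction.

NW:WL = 11/4

Assign N = (0, 0), Y = (1, 0), X = (0, 1), E = (1, 4) — the answer is frame-independent, so this choice is without loss of generality.
1. K is the intersection of line XY and line NE ⇒ K = (1/5, 4/5)
2. W is the centroid of triangle KEY ⇒ W = (11/15, 8/5)
line NW meets EY at L = (1, 24/11)
W = N + t·(L−N) with t = 11/15, so NW:WL = 11/15:4/15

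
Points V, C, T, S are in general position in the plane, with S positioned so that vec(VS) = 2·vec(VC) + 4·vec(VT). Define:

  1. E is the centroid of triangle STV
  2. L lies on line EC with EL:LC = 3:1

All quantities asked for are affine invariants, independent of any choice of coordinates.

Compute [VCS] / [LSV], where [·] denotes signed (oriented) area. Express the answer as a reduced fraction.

Assign V = (0, 0), C = (1, 0), T = (0, 1), S = (2, 4) — the answer is frame-independent, so this choice is without loss of generality.
1. E is the centroid of triangle STV ⇒ E = (2/3, 5/3)
2. L lies on line EC with EL:LC = 3:1 ⇒ L = (11/12, 5/12)
2·[VCS] = 4, 2·[LSV] = 17/6
[VCS]:[LSV] = 4:17/6 = 24/17

[VCS]:[LSV] = 24/17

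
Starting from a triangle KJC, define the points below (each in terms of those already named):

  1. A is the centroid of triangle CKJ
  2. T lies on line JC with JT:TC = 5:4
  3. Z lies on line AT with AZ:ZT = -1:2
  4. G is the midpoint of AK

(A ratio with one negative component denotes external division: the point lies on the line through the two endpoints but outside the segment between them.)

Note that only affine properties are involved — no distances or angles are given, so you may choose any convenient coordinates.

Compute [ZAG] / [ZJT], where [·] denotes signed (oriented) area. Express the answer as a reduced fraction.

[ZAG]:[ZJT] = 1/20

Work in coordinates with K = (0, 0), J = (1, 0), C = (0, 1).
1. A is the centroid of triangle CKJ ⇒ A = (1/3, 1/3)
2. T lies on line JC with JT:TC = 5:4 ⇒ T = (4/9, 5/9)
3. Z lies on line AT with AZ:ZT = -1:2 ⇒ Z = (2/9, 1/9)
4. G is the midpoint of AK ⇒ G = (1/6, 1/6)
2·[ZAG] = 1/54, 2·[ZJT] = 10/27
[ZAG]:[ZJT] = 1/54:10/27 = 1/20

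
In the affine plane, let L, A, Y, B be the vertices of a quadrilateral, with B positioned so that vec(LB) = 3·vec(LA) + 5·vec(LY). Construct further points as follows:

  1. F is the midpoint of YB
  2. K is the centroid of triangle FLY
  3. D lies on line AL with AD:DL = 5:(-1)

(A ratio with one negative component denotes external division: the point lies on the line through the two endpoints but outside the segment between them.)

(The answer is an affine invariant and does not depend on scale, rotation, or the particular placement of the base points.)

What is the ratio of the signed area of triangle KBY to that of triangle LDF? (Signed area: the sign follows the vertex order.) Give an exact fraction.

Work in coordinates with L = (0, 0), A = (1, 0), Y = (0, 1), B = (3, 5).
1. F is the midpoint of YB ⇒ F = (3/2, 3)
2. K is the centroid of triangle FLY ⇒ K = (1/2, 4/3)
3. D lies on line AL with AD:DL = 5:(-1) ⇒ D = (-1/4, 0)
2·[KBY] = 1, 2·[LDF] = -3/4
[KBY]:[LDF] = 1:-3/4 = -4/3

[KBY]:[LDF] = -4/3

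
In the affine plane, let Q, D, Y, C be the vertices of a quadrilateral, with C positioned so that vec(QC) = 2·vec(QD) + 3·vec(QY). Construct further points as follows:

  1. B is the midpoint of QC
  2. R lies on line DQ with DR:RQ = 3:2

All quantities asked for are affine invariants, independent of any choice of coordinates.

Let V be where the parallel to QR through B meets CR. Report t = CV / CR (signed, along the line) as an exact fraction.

t = 1/2

Work in coordinates with Q = (0, 0), D = (1, 0), Y = (0, 1), C = (2, 3).
1. B is the midpoint of QC ⇒ B = (1, 3/2)
2. R lies on line DQ with DR:RQ = 3:2 ⇒ R = (2/5, 0)
through B parallel to QR: direction (2/5, 0); meets CR at V = (6/5, 3/2)
V = C + t·(R−C) with t = 1/2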